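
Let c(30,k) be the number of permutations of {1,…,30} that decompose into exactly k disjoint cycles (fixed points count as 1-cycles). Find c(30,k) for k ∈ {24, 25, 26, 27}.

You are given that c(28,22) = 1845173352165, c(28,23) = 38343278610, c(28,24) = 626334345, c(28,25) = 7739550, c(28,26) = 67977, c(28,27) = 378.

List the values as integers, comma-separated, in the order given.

4539323721075, 80328850875, 1122686019, 11921175

[29] T[29,23]:28*38343278610+1845173352165=2918785153245 · T[29,24]:28*626334345+38343278610=55880640270 · T[29,25]:28*7739550+626334345=843041745 · T[29,26]:28*67977+7739550=9642906 · T[29,27]:28*378+67977=78561
[30] T[30,24]:29*55880640270+2918785153245=4539323721075 · T[30,25]:29*843041745+55880640270=80328850875 · T[30,26]:29*9642906+843041745=1122686019 · T[30,27]:29*78561+9642906=11921175
Read c(30,24) = 4539323721075, c(30,25) = 80328850875, c(30,26) = 1122686019, c(30,27) = 11921175.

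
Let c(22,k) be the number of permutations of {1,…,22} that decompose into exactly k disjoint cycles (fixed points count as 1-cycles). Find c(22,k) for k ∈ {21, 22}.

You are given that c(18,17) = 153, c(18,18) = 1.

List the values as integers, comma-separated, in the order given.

row 19: T[19][18]=18·1+153=171  T[19][19]=18·0+1=1
row 20: T[20][19]=19·1+171=190  T[20][20]=19·0+1=1
row 21: T[21][20]=20·1+190=210  T[21][21]=20·0+1=1
row 22: T[22][21]=21·1+210=231  T[22][22]=21·0+1=1
Read c(22,21) = 231, c(22,22) = 1.

231, 1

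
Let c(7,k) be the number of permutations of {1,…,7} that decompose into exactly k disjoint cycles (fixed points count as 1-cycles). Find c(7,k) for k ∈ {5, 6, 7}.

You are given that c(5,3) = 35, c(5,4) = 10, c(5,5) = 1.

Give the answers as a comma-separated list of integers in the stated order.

@6  (6,4):10·5+35→85, (6,5):1·5+10→15, (6,6):0·5+1→1
@7  (7,5):15·6+85→175, (7,6):1·6+15→21, (7,7):0·6+1→1
Read c(7,5) = 175, c(7,6) = 21, c(7,7) = 1.

175, 21, 1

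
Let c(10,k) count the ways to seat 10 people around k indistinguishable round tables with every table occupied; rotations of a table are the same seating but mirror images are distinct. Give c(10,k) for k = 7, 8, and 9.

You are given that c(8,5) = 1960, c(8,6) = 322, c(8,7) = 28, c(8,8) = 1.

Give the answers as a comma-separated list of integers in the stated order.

row 9: T[9][6]=8·322+1960=4536  T[9][7]=8·28+322=546  T[9][8]=8·1+28=36  T[9][9]=8·0+1=1
row 10: T[10][7]=9·546+4536=9450  T[10][8]=9·36+546=870  T[10][9]=9·1+36=45
Read c(10,7) = 9450, c(10,8) = 870, c(10,9) = 45.

9450, 870, 45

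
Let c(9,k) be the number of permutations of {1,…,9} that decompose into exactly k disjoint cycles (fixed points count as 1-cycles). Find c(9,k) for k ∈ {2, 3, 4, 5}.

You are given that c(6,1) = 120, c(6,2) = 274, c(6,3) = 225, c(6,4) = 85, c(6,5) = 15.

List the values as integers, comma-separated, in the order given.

@7  (7,1):120·6+0→720, (7,2):274·6+120→1764, (7,3):225·6+274→1624, (7,4):85·6+225→735, (7,5):15·6+85→175
@8  (8,1):720·7+0→5040, (8,2):1764·7+720→13068, (8,3):1624·7+1764→13132, (8,4):735·7+1624→6769, (8,5):175·7+735→1960
@9  (9,2):13068·8+5040→109584, (9,3):13132·8+13068→118124, (9,4):6769·8+13132→67284, (9,5):1960·8+6769→22449
Read c(9,2) = 109584, c(9,3) = 118124, c(9,4) = 67284, c(9,5) = 22449.

109584, 118124, 67284, 22449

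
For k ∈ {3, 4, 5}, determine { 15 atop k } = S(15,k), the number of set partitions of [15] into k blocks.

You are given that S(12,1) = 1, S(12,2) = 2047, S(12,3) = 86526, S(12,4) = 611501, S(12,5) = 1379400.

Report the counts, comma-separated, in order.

@13  (13,1):1·1+0→1, (13,2):2047·2+1→4095, (13,3):86526·3+2047→261625, (13,4):611501·4+86526→2532530, (13,5):1379400·5+611501→7508501
@14  (14,2):4095·2+1→8191, (14,3):261625·3+4095→788970, (14,4):2532530·4+261625→10391745, (14,5):7508501·5+2532530→40075035
@15  (15,3):788970·3+8191→2375101, (15,4):10391745·4+788970→42355950, (15,5):40075035·5+10391745→210766920
Read S(15,3) = 2375101, S(15,4) = 42355950, S(15,5) = 210766920.

2375101, 42355950, 210766920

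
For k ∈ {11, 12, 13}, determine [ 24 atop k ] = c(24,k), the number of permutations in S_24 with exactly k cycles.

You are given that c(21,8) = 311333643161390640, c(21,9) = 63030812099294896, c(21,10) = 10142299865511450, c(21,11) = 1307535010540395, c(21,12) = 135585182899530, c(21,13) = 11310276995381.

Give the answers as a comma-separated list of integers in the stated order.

i=22: T(22,9)=311333643161390640+21·63030812099294896=1634980697246583456 | T(22,10)=63030812099294896+21·10142299865511450=276019109275035346 | T(22,11)=10142299865511450+21·1307535010540395=37600535086859745 | T(22,12)=1307535010540395+21·135585182899530=4154823851430525 | T(22,13)=135585182899530+21·11310276995381=373100999802531
i=23: T(23,10)=1634980697246583456+22·276019109275035346=7707401101297361068 | T(23,11)=276019109275035346+22·37600535086859745=1103230881185949736 | T(23,12)=37600535086859745+22·4154823851430525=129006659818331295 | T(23,13)=4154823851430525+22·373100999802531=12363045847086207
i=24: T(24,11)=7707401101297361068+23·1103230881185949736=33081711368574204996 | T(24,12)=1103230881185949736+23·129006659818331295=4070384057007569521 | T(24,13)=129006659818331295+23·12363045847086207=413356714301314056
Read c(24,11) = 33081711368574204996, c(24,12) = 4070384057007569521, c(24,13) = 413356714301314056.

33081711368574204996, 4070384057007569521, 413356714301314056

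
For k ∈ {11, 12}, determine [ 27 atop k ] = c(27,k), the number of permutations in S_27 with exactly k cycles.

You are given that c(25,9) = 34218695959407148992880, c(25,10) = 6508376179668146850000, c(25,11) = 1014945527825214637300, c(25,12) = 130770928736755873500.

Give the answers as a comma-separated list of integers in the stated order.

@26  (26,10):6508376179668146850000·25+34218695959407148992880→196928100451110820242880, (26,11):1014945527825214637300·25+6508376179668146850000→31882014375298512782500, (26,12):130770928736755873500·25+1014945527825214637300→4284218746244111474800
@27  (27,11):31882014375298512782500·26+196928100451110820242880→1025860474208872152587880, (27,12):4284218746244111474800·26+31882014375298512782500→143271701777645411127300
Read c(27,11) = 1025860474208872152587880, c(27,12) = 143271701777645411127300.

1025860474208872152587880, 143271701777645411127300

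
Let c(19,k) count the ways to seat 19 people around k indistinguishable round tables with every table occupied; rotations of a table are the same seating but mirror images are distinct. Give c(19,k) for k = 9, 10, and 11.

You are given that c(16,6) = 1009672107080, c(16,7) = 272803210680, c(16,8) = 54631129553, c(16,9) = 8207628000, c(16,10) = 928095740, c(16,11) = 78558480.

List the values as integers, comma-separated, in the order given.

102417740732658, 14710753408923, 1661573386473

row 17: T[17][7]=16·272803210680+1009672107080=5374523477960  T[17][8]=16·54631129553+272803210680=1146901283528  T[17][9]=16·8207628000+54631129553=185953177553  T[17][10]=16·928095740+8207628000=23057159840  T[17][11]=16·78558480+928095740=2185031420
row 18: T[18][8]=17·1146901283528+5374523477960=24871845297936  T[18][9]=17·185953177553+1146901283528=4308105301929  T[18][10]=17·23057159840+185953177553=577924894833  T[18][11]=17·2185031420+23057159840=60202693980
row 19: T[19][9]=18·4308105301929+24871845297936=102417740732658  T[19][10]=18·577924894833+4308105301929=14710753408923  T[19][11]=18·60202693980+577924894833=1661573386473
Read c(19,9) = 102417740732658, c(19,10) = 14710753408923, c(19,11) = 1661573386473.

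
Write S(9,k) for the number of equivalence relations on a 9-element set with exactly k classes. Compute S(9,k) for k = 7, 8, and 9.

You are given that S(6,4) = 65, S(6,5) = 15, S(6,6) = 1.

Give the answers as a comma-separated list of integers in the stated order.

462, 36, 1

@7  (7,5):15·5+65→140, (7,6):1·6+15→21, (7,7):0·7+1→1
@8  (8,6):21·6+140→266, (8,7):1·7+21→28, (8,8):0·8+1→1
@9  (9,7):28·7+266→462, (9,8):1·8+28→36, (9,9):0·9+1→1
Read S(9,7) = 462, S(9,8) = 36, S(9,9) = 1.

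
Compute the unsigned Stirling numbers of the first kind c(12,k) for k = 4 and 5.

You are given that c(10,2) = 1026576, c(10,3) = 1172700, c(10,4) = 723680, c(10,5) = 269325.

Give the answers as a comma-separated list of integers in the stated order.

105258076, 45995730

@11  (11,3):1172700·10+1026576→12753576, (11,4):723680·10+1172700→8409500, (11,5):269325·10+723680→3416930
@12  (12,4):8409500·11+12753576→105258076, (12,5):3416930·11+8409500→45995730
Read c(12,4) = 105258076, c(12,5) = 45995730.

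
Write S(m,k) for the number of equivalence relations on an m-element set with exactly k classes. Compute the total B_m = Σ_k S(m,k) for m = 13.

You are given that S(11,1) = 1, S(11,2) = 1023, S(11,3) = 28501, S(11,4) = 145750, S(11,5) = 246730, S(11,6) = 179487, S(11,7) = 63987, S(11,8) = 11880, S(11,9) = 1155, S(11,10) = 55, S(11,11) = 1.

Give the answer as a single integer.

27644437

[12] T[12,1]:1*1+0=1 · T[12,2]:2*1023+1=2047 · T[12,3]:3*28501+1023=86526 · T[12,4]:4*145750+28501=611501 · T[12,5]:5*246730+145750=1379400 · T[12,6]:6*179487+246730=1323652 · T[12,7]:7*63987+179487=627396 · T[12,8]:8*11880+63987=159027 · T[12,9]:9*1155+11880=22275 · T[12,10]:10*55+1155=1705 · T[12,11]:11*1+55=66 · T[12,12]:12*0+1=1
[13] T[13,1]:1*1+0=1 · T[13,2]:2*2047+1=4095 · T[13,3]:3*86526+2047=261625 · T[13,4]:4*611501+86526=2532530 · T[13,5]:5*1379400+611501=7508501 · T[13,6]:6*1323652+1379400=9321312 · T[13,7]:7*627396+1323652=5715424 · T[13,8]:8*159027+627396=1899612 · T[13,9]:9*22275+159027=359502 · T[13,10]:10*1705+22275=39325 · T[13,11]:11*66+1705=2431 · T[13,12]:12*1+66=78 · T[13,13]:13*0+1=1
B_13 = ΣS(13,k) = 1+4095+261625+2532530+7508501+9321312+5715424+1899612+359502+39325+2431+78+1 = 27644437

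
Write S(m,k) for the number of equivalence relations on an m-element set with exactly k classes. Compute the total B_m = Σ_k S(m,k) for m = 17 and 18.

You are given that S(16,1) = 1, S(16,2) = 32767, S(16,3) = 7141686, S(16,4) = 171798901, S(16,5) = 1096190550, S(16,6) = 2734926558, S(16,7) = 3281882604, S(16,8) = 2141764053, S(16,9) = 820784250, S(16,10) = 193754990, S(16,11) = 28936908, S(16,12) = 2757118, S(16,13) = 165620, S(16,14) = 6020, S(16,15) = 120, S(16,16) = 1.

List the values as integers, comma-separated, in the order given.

[17] T[17,1]:1*1+0=1 · T[17,2]:2*32767+1=65535 · T[17,3]:3*7141686+32767=21457825 · T[17,4]:4*171798901+7141686=694337290 · T[17,5]:5*1096190550+171798901=5652751651 · T[17,6]:6*2734926558+1096190550=17505749898 · T[17,7]:7*3281882604+2734926558=25708104786 · T[17,8]:8*2141764053+3281882604=20415995028 · T[17,9]:9*820784250+2141764053=9528822303 · T[17,10]:10*193754990+820784250=2758334150 · T[17,11]:11*28936908+193754990=512060978 · T[17,12]:12*2757118+28936908=62022324 · T[17,13]:13*165620+2757118=4910178 · T[17,14]:14*6020+165620=249900 · T[17,15]:15*120+6020=7820 · T[17,16]:16*1+120=136 · T[17,17]:17*0+1=1
[18] T[18,1]:1*1+0=1 · T[18,2]:2*65535+1=131071 · T[18,3]:3*21457825+65535=64439010 · T[18,4]:4*694337290+21457825=2798806985 · T[18,5]:5*5652751651+694337290=28958095545 · T[18,6]:6*17505749898+5652751651=110687251039 · T[18,7]:7*25708104786+17505749898=197462483400 · T[18,8]:8*20415995028+25708104786=189036065010 · T[18,9]:9*9528822303+20415995028=106175395755 · T[18,10]:10*2758334150+9528822303=37112163803 · T[18,11]:11*512060978+2758334150=8391004908 · T[18,12]:12*62022324+512060978=1256328866 · T[18,13]:13*4910178+62022324=125854638 · T[18,14]:14*249900+4910178=8408778 · T[18,15]:15*7820+249900=367200 · T[18,16]:16*136+7820=9996 · T[18,17]:17*1+136=153 · T[18,18]:18*0+1=1
B_17 = ΣS(17,k) = 1+65535+21457825+694337290+5652751651+17505749898+25708104786+20415995028+9528822303+2758334150+512060978+62022324+4910178+249900+7820+136+1 = 82864869804
B_18 = ΣS(18,k) = 1+131071+64439010+2798806985+28958095545+110687251039+197462483400+189036065010+106175395755+37112163803+8391004908+1256328866+125854638+8408778+367200+9996+153+1 = 682076806159

82864869804, 682076806159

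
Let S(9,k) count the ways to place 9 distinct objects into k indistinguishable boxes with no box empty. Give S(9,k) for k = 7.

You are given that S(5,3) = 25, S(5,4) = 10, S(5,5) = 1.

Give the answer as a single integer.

462

i=6: T(6,4)=25+4·10=65 | T(6,5)=10+5·1=15 | T(6,6)=1+6·0=1
i=7: T(7,5)=65+5·15=140 | T(7,6)=15+6·1=21 | T(7,7)=1+7·0=1
i=8: T(8,6)=140+6·21=266 | T(8,7)=21+7·1=28
i=9: T(9,7)=266+7·28=462
Read S(9,7) = 462.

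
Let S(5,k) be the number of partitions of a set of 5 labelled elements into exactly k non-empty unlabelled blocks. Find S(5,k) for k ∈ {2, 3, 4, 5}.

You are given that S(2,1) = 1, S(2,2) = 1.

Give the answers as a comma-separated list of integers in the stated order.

@3  (3,1):1·1+0→1, (3,2):1·2+1→3, (3,3):0·3+1→1
@4  (4,1):1·1+0→1, (4,2):3·2+1→7, (4,3):1·3+3→6, (4,4):0·4+1→1
@5  (5,2):7·2+1→15, (5,3):6·3+7→25, (5,4):1·4+6→10, (5,5):0·5+1→1
Read S(5,2) = 15, S(5,3) = 25, S(5,4) = 10, S(5,5) = 1.

15, 25, 10, 1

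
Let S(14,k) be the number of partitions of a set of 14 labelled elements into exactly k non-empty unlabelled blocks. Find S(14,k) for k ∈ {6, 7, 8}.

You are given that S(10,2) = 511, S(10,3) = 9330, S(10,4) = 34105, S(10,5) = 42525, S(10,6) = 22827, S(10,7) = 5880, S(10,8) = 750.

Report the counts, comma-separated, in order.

i=11: T(11,3)=511+3·9330=28501 | T(11,4)=9330+4·34105=145750 | T(11,5)=34105+5·42525=246730 | T(11,6)=42525+6·22827=179487 | T(11,7)=22827+7·5880=63987 | T(11,8)=5880+8·750=11880
i=12: T(12,4)=28501+4·145750=611501 | T(12,5)=145750+5·246730=1379400 | T(12,6)=246730+6·179487=1323652 | T(12,7)=179487+7·63987=627396 | T(12,8)=63987+8·11880=159027
i=13: T(13,5)=611501+5·1379400=7508501 | T(13,6)=1379400+6·1323652=9321312 | T(13,7)=1323652+7·627396=5715424 | T(13,8)=627396+8·159027=1899612
i=14: T(14,6)=7508501+6·9321312=63436373 | T(14,7)=9321312+7·5715424=49329280 | T(14,8)=5715424+8·1899612=20912320
Read S(14,6) = 63436373, S(14,7) = 49329280, S(14,8) = 20912320.

63436373, 49329280, 20912320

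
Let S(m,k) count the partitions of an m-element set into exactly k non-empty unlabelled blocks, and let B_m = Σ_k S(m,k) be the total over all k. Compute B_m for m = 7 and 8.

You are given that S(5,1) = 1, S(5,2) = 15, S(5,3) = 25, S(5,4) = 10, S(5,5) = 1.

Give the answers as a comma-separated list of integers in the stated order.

877, 4140

@6  (6,1):1·1+0→1, (6,2):15·2+1→31, (6,3):25·3+15→90, (6,4):10·4+25→65, (6,5):1·5+10→15, (6,6):0·6+1→1
@7  (7,1):1·1+0→1, (7,2):31·2+1→63, (7,3):90·3+31→301, (7,4):65·4+90→350, (7,5):15·5+65→140, (7,6):1·6+15→21, (7,7):0·7+1→1
@8  (8,1):1·1+0→1, (8,2):63·2+1→127, (8,3):301·3+63→966, (8,4):350·4+301→1701, (8,5):140·5+350→1050, (8,6):21·6+140→266, (8,7):1·7+21→28, (8,8):0·8+1→1
B_7 = ΣS(7,k) = 1+63+301+350+140+21+1 = 877
B_8 = ΣS(8,k) = 1+127+966+1701+1050+266+28+1 = 4140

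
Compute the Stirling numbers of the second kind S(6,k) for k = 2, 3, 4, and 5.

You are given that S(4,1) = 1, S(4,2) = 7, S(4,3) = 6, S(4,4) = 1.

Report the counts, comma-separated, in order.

r5: T_5,1=1×1+0=1; T_5,2=2×7+1=15; T_5,3=3×6+7=25; T_5,4=4×1+6=10; T_5,5=5×0+1=1
r6: T_6,2=2×15+1=31; T_6,3=3×25+15=90; T_6,4=4×10+25=65; T_6,5=5×1+10=15
Read S(6,2) = 31, S(6,3) = 90, S(6,4) = 65, S(6,5) = 15.

31, 90, 65, 15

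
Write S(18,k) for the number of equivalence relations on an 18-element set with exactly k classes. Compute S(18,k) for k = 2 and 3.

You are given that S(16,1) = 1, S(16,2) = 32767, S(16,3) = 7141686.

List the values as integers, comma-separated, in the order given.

@17  (17,1):1·1+0→1, (17,2):32767·2+1→65535, (17,3):7141686·3+32767→21457825
@18  (18,2):65535·2+1→131071, (18,3):21457825·3+65535→64439010
Read S(18,2) = 131071, S(18,3) = 64439010.

131071, 64439010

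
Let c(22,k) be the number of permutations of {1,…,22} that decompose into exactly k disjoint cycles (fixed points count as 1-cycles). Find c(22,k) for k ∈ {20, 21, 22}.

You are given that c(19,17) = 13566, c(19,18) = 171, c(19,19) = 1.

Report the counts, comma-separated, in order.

25025, 231, 1

[20] T[20,18]:19*171+13566=16815 · T[20,19]:19*1+171=190 · T[20,20]:19*0+1=1
[21] T[21,19]:20*190+16815=20615 · T[21,20]:20*1+190=210 · T[21,21]:20*0+1=1
[22] T[22,20]:21*210+20615=25025 · T[22,21]:21*1+210=231 · T[22,22]:21*0+1=1
Read c(22,20) = 25025, c(22,21) = 231, c(22,22) = 1.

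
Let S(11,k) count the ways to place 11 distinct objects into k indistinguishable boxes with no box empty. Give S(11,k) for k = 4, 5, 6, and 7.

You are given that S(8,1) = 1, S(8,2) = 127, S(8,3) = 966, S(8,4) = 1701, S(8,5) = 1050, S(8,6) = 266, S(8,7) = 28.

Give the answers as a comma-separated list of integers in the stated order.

145750, 246730, 179487, 63987

[9] T[9,2]:2*127+1=255 · T[9,3]:3*966+127=3025 · T[9,4]:4*1701+966=7770 · T[9,5]:5*1050+1701=6951 · T[9,6]:6*266+1050=2646 · T[9,7]:7*28+266=462
[10] T[10,3]:3*3025+255=9330 · T[10,4]:4*7770+3025=34105 · T[10,5]:5*6951+7770=42525 · T[10,6]:6*2646+6951=22827 · T[10,7]:7*462+2646=5880
[11] T[11,4]:4*34105+9330=145750 · T[11,5]:5*42525+34105=246730 · T[11,6]:6*22827+42525=179487 · T[11,7]:7*5880+22827=63987
Read S(11,4) = 145750, S(11,5) = 246730, S(11,6) = 179487, S(11,7) = 63987.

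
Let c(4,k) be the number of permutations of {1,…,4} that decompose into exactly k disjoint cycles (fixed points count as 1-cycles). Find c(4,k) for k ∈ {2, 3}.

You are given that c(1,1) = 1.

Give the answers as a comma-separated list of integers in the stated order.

11, 6

@2  (2,1):1·1+0→1, (2,2):0·1+1→1
@3  (3,1):1·2+0→2, (3,2):1·2+1→3, (3,3):0·2+1→1
@4  (4,2):3·3+2→11, (4,3):1·3+3→6
Read c(4,2) = 11, c(4,3) = 6.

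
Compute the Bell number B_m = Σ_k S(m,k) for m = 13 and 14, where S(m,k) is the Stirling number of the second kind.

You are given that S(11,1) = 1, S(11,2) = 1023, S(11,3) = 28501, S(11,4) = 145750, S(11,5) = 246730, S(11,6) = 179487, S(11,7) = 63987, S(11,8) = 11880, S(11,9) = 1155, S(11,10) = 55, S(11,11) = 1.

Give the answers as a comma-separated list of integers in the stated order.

27644437, 190899322

[12] T[12,1]:1*1+0=1 · T[12,2]:2*1023+1=2047 · T[12,3]:3*28501+1023=86526 · T[12,4]:4*145750+28501=611501 · T[12,5]:5*246730+145750=1379400 · T[12,6]:6*179487+246730=1323652 · T[12,7]:7*63987+179487=627396 · T[12,8]:8*11880+63987=159027 · T[12,9]:9*1155+11880=22275 · T[12,10]:10*55+1155=1705 · T[12,11]:11*1+55=66 · T[12,12]:12*0+1=1
[13] T[13,1]:1*1+0=1 · T[13,2]:2*2047+1=4095 · T[13,3]:3*86526+2047=261625 · T[13,4]:4*611501+86526=2532530 · T[13,5]:5*1379400+611501=7508501 · T[13,6]:6*1323652+1379400=9321312 · T[13,7]:7*627396+1323652=5715424 · T[13,8]:8*159027+627396=1899612 · T[13,9]:9*22275+159027=359502 · T[13,10]:10*1705+22275=39325 · T[13,11]:11*66+1705=2431 · T[13,12]:12*1+66=78 · T[13,13]:13*0+1=1
[14] T[14,1]:1*1+0=1 · T[14,2]:2*4095+1=8191 · T[14,3]:3*261625+4095=788970 · T[14,4]:4*2532530+261625=10391745 · T[14,5]:5*7508501+2532530=40075035 · T[14,6]:6*9321312+7508501=63436373 · T[14,7]:7*5715424+9321312=49329280 · T[14,8]:8*1899612+5715424=20912320 · T[14,9]:9*359502+1899612=5135130 · T[14,10]:10*39325+359502=752752 · T[14,11]:11*2431+39325=66066 · T[14,12]:12*78+2431=3367 · T[14,13]:13*1+78=91 · T[14,14]:14*0+1=1
B_13 = ΣS(13,k) = 1+4095+261625+2532530+7508501+9321312+5715424+1899612+359502+39325+2431+78+1 = 27644437
B_14 = ΣS(14,k) = 1+8191+788970+10391745+40075035+63436373+49329280+20912320+5135130+752752+66066+3367+91+1 = 190899322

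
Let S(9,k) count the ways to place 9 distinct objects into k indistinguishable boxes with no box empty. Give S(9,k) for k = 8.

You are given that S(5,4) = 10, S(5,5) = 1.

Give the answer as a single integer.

[6] T[6,5]:5*1+10=15 · T[6,6]:6*0+1=1
[7] T[7,6]:6*1+15=21 · T[7,7]:7*0+1=1
[8] T[8,7]:7*1+21=28 · T[8,8]:8*0+1=1
[9] T[9,8]:8*1+28=36
Read S(9,8) = 36.

36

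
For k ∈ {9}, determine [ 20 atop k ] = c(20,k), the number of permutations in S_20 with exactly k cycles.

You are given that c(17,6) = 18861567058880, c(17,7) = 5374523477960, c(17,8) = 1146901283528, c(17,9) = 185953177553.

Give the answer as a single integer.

2503858755467550

r18: T_18,7=17×5374523477960+18861567058880=110228466184200; T_18,8=17×1146901283528+5374523477960=24871845297936; T_18,9=17×185953177553+1146901283528=4308105301929
r19: T_19,8=18×24871845297936+110228466184200=557921681547048; T_19,9=18×4308105301929+24871845297936=102417740732658
r20: T_20,9=19×102417740732658+557921681547048=2503858755467550
Read c(20,9) = 2503858755467550.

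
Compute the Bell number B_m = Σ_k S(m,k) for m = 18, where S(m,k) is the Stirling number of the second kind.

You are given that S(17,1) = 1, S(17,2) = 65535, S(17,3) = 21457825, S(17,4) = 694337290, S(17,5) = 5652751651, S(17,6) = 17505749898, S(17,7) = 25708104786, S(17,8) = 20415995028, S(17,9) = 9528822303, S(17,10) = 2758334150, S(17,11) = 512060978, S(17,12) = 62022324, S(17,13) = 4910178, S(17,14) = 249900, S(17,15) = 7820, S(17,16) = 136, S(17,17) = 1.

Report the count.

@18  (18,1):1·1+0→1, (18,2):65535·2+1→131071, (18,3):21457825·3+65535→64439010, (18,4):694337290·4+21457825→2798806985, (18,5):5652751651·5+694337290→28958095545, (18,6):17505749898·6+5652751651→110687251039, (18,7):25708104786·7+17505749898→197462483400, (18,8):20415995028·8+25708104786→189036065010, (18,9):9528822303·9+20415995028→106175395755, (18,10):2758334150·10+9528822303→37112163803, (18,11):512060978·11+2758334150→8391004908, (18,12):62022324·12+512060978→1256328866, (18,13):4910178·13+62022324→125854638, (18,14):249900·14+4910178→8408778, (18,15):7820·15+249900→367200, (18,16):136·16+7820→9996, (18,17):1·17+136→153, (18,18):0·18+1→1
B_18 = ΣS(18,k) = 1+131071+64439010+2798806985+28958095545+110687251039+197462483400+189036065010+106175395755+37112163803+8391004908+1256328866+125854638+8408778+367200+9996+153+1 = 682076806159

682076806159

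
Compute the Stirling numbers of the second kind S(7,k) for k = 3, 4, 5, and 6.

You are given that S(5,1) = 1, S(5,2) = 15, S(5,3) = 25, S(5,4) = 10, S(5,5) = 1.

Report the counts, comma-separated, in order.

301, 350, 140, 21

r6: T_6,2=2×15+1=31; T_6,3=3×25+15=90; T_6,4=4×10+25=65; T_6,5=5×1+10=15; T_6,6=6×0+1=1
r7: T_7,3=3×90+31=301; T_7,4=4×65+90=350; T_7,5=5×15+65=140; T_7,6=6×1+15=21
Read S(7,3) = 301, S(7,4) = 350, S(7,5) = 140, S(7,6) = 21.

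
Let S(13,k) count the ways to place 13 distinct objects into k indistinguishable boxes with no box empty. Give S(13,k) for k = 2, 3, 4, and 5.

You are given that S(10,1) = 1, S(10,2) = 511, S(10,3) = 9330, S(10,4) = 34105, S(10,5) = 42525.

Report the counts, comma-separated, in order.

row 11: T[11][1]=1·1+0=1  T[11][2]=2·511+1=1023  T[11][3]=3·9330+511=28501  T[11][4]=4·34105+9330=145750  T[11][5]=5·42525+34105=246730
row 12: T[12][1]=1·1+0=1  T[12][2]=2·1023+1=2047  T[12][3]=3·28501+1023=86526  T[12][4]=4·145750+28501=611501  T[12][5]=5·246730+145750=1379400
row 13: T[13][2]=2·2047+1=4095  T[13][3]=3·86526+2047=261625  T[13][4]=4·611501+86526=2532530  T[13][5]=5·1379400+611501=7508501
Read S(13,2) = 4095, S(13,3) = 261625, S(13,4) = 2532530, S(13,5) = 7508501.

4095, 261625, 2532530, 7508501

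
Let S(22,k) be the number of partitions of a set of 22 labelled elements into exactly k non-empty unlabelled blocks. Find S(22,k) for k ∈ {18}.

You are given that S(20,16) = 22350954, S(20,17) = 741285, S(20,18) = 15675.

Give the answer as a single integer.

r21: T_21,17=17×741285+22350954=34952799; T_21,18=18×15675+741285=1023435
r22: T_22,18=18×1023435+34952799=53374629
Read S(22,18) = 53374629.

53374629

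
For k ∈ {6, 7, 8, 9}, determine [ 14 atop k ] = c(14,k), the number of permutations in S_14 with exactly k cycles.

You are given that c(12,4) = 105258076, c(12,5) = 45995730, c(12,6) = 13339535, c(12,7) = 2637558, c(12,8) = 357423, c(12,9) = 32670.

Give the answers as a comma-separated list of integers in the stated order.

3336118786, 790943153, 135036473, 16669653

@13  (13,5):45995730·12+105258076→657206836, (13,6):13339535·12+45995730→206070150, (13,7):2637558·12+13339535→44990231, (13,8):357423·12+2637558→6926634, (13,9):32670·12+357423→749463
@14  (14,6):206070150·13+657206836→3336118786, (14,7):44990231·13+206070150→790943153, (14,8):6926634·13+44990231→135036473, (14,9):749463·13+6926634→16669653
Read c(14,6) = 3336118786, c(14,7) = 790943153, c(14,8) = 135036473, c(14,9) = 16669653.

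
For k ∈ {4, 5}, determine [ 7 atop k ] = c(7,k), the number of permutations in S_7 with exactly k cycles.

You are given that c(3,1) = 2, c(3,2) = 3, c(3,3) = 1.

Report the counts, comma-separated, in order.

@4  (4,1):2·3+0→6, (4,2):3·3+2→11, (4,3):1·3+3→6, (4,4):0·3+1→1
@5  (5,2):11·4+6→50, (5,3):6·4+11→35, (5,4):1·4+6→10, (5,5):0·4+1→1
@6  (6,3):35·5+50→225, (6,4):10·5+35→85, (6,5):1·5+10→15
@7  (7,4):85·6+225→735, (7,5):15·6+85→175
Read c(7,4) = 735, c(7,5) = 175.

735, 175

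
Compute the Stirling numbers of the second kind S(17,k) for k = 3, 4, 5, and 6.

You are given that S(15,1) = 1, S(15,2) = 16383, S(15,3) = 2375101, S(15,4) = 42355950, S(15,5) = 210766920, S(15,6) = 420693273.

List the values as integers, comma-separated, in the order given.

i=16: T(16,2)=1+2·16383=32767 | T(16,3)=16383+3·2375101=7141686 | T(16,4)=2375101+4·42355950=171798901 | T(16,5)=42355950+5·210766920=1096190550 | T(16,6)=210766920+6·420693273=2734926558
i=17: T(17,3)=32767+3·7141686=21457825 | T(17,4)=7141686+4·171798901=694337290 | T(17,5)=171798901+5·1096190550=5652751651 | T(17,6)=1096190550+6·2734926558=17505749898
Read S(17,3) = 21457825, S(17,4) = 694337290, S(17,5) = 5652751651, S(17,6) = 17505749898.

21457825, 694337290, 5652751651, 17505749898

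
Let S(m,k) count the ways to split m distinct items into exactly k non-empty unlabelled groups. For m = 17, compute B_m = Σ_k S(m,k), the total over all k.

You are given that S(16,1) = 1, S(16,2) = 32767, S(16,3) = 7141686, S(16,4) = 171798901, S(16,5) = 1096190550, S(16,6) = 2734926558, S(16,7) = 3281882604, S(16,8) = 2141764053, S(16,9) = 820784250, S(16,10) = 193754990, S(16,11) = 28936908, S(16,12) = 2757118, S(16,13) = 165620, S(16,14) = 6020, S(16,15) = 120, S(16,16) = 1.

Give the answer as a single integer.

82864869804

row 17: T[17][1]=1·1+0=1  T[17][2]=2·32767+1=65535  T[17][3]=3·7141686+32767=21457825  T[17][4]=4·171798901+7141686=694337290  T[17][5]=5·1096190550+171798901=5652751651  T[17][6]=6·2734926558+1096190550=17505749898  T[17][7]=7·3281882604+2734926558=25708104786  T[17][8]=8·2141764053+3281882604=20415995028  T[17][9]=9·820784250+2141764053=9528822303  T[17][10]=10·193754990+820784250=2758334150  T[17][11]=11·28936908+193754990=512060978  T[17][12]=12·2757118+28936908=62022324  T[17][13]=13·165620+2757118=4910178  T[17][14]=14·6020+165620=249900  T[17][15]=15·120+6020=7820  T[17][16]=16·1+120=136  T[17][17]=17·0+1=1
B_17 = ΣS(17,k) = 1+65535+21457825+694337290+5652751651+17505749898+25708104786+20415995028+9528822303+2758334150+512060978+62022324+4910178+249900+7820+136+1 = 82864869804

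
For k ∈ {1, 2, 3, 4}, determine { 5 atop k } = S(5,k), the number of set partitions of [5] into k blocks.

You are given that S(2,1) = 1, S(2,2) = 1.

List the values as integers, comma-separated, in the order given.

1, 15, 25, 10

row 3: T[3][1]=1·1+0=1  T[3][2]=2·1+1=3  T[3][3]=3·0+1=1
row 4: T[4][1]=1·1+0=1  T[4][2]=2·3+1=7  T[4][3]=3·1+3=6  T[4][4]=4·0+1=1
row 5: T[5][1]=1·1+0=1  T[5][2]=2·7+1=15  T[5][3]=3·6+7=25  T[5][4]=4·1+6=10
Read S(5,1) = 1, S(5,2) = 15, S(5,3) = 25, S(5,4) = 10.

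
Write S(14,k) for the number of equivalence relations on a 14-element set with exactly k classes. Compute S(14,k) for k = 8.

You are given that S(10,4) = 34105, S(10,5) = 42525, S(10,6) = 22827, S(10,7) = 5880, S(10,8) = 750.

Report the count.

row 11: T[11][5]=5·42525+34105=246730  T[11][6]=6·22827+42525=179487  T[11][7]=7·5880+22827=63987  T[11][8]=8·750+5880=11880
row 12: T[12][6]=6·179487+246730=1323652  T[12][7]=7·63987+179487=627396  T[12][8]=8·11880+63987=159027
row 13: T[13][7]=7·627396+1323652=5715424  T[13][8]=8·159027+627396=1899612
row 14: T[14][8]=8·1899612+5715424=20912320
Read S(14,8) = 20912320.

20912320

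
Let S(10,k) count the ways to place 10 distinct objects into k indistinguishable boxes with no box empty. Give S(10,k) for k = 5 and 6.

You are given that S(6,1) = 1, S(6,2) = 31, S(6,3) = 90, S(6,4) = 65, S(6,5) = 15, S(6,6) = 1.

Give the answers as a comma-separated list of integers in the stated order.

42525, 22827

[7] T[7,2]:2*31+1=63 · T[7,3]:3*90+31=301 · T[7,4]:4*65+90=350 · T[7,5]:5*15+65=140 · T[7,6]:6*1+15=21
[8] T[8,3]:3*301+63=966 · T[8,4]:4*350+301=1701 · T[8,5]:5*140+350=1050 · T[8,6]:6*21+140=266
[9] T[9,4]:4*1701+966=7770 · T[9,5]:5*1050+1701=6951 · T[9,6]:6*266+1050=2646
[10] T[10,5]:5*6951+7770=42525 · T[10,6]:6*2646+6951=22827
Read S(10,5) = 42525, S(10,6) = 22827.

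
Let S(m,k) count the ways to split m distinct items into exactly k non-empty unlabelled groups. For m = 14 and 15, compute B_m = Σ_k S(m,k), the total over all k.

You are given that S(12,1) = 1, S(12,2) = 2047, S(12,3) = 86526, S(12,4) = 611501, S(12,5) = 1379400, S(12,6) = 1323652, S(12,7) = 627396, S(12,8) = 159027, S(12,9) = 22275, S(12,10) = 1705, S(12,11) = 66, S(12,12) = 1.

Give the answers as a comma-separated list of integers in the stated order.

190899322, 1382958545

@13  (13,1):1·1+0→1, (13,2):2047·2+1→4095, (13,3):86526·3+2047→261625, (13,4):611501·4+86526→2532530, (13,5):1379400·5+611501→7508501, (13,6):1323652·6+1379400→9321312, (13,7):627396·7+1323652→5715424, (13,8):159027·8+627396→1899612, (13,9):22275·9+159027→359502, (13,10):1705·10+22275→39325, (13,11):66·11+1705→2431, (13,12):1·12+66→78, (13,13):0·13+1→1
@14  (14,1):1·1+0→1, (14,2):4095·2+1→8191, (14,3):261625·3+4095→788970, (14,4):2532530·4+261625→10391745, (14,5):7508501·5+2532530→40075035, (14,6):9321312·6+7508501→63436373, (14,7):5715424·7+9321312→49329280, (14,8):1899612·8+5715424→20912320, (14,9):359502·9+1899612→5135130, (14,10):39325·10+359502→752752, (14,11):2431·11+39325→66066, (14,12):78·12+2431→3367, (14,13):1·13+78→91, (14,14):0·14+1→1
@15  (15,1):1·1+0→1, (15,2):8191·2+1→16383, (15,3):788970·3+8191→2375101, (15,4):10391745·4+788970→42355950, (15,5):40075035·5+10391745→210766920, (15,6):63436373·6+40075035→420693273, (15,7):49329280·7+63436373→408741333, (15,8):20912320·8+49329280→216627840, (15,9):5135130·9+20912320→67128490, (15,10):752752·10+5135130→12662650, (15,11):66066·11+752752→1479478, (15,12):3367·12+66066→106470, (15,13):91·13+3367→4550, (15,14):1·14+91→105, (15,15):0·15+1→1
B_14 = ΣS(14,k) = 1+8191+788970+10391745+40075035+63436373+49329280+20912320+5135130+752752+66066+3367+91+1 = 190899322
B_15 = ΣS(15,k) = 1+16383+2375101+42355950+210766920+420693273+408741333+216627840+67128490+12662650+1479478+106470+4550+105+1 = 1382958545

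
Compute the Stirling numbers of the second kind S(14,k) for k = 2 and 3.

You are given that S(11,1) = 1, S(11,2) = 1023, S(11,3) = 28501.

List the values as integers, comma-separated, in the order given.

8191, 788970

@12  (12,1):1·1+0→1, (12,2):1023·2+1→2047, (12,3):28501·3+1023→86526
@13  (13,1):1·1+0→1, (13,2):2047·2+1→4095, (13,3):86526·3+2047→261625
@14  (14,2):4095·2+1→8191, (14,3):261625·3+4095→788970
Read S(14,2) = 8191, S(14,3) = 788970.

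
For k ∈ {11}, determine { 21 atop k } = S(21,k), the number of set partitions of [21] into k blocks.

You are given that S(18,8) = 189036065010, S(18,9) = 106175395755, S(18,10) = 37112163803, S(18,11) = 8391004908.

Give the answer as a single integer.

row 19: T[19][9]=9·106175395755+189036065010=1144614626805  T[19][10]=10·37112163803+106175395755=477297033785  T[19][11]=11·8391004908+37112163803=129413217791
row 20: T[20][10]=10·477297033785+1144614626805=5917584964655  T[20][11]=11·129413217791+477297033785=1900842429486
row 21: T[21][11]=11·1900842429486+5917584964655=26826851689001
Read S(21,11) = 26826851689001.

26826851689001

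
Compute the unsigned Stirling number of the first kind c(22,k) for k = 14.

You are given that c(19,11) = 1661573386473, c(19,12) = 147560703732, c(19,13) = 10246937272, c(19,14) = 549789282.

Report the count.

27188611869881

row 20: T[20][12]=19·147560703732+1661573386473=4465226757381  T[20][13]=19·10246937272+147560703732=342252511900  T[20][14]=19·549789282+10246937272=20692933630
row 21: T[21][13]=20·342252511900+4465226757381=11310276995381  T[21][14]=20·20692933630+342252511900=756111184500
row 22: T[22][14]=21·756111184500+11310276995381=27188611869881
Read c(22,14) = 27188611869881.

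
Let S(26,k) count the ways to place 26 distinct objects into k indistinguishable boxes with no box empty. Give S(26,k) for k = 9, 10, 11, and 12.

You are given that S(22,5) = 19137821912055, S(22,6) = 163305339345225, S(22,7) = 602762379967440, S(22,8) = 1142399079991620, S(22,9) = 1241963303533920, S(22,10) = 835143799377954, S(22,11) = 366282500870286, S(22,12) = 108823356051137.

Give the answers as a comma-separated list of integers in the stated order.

r23: T_23,6=6×163305339345225+19137821912055=998969857983405; T_23,7=7×602762379967440+163305339345225=4382641999117305; T_23,8=8×1142399079991620+602762379967440=9741955019900400; T_23,9=9×1241963303533920+1142399079991620=12320068811796900; T_23,10=10×835143799377954+1241963303533920=9593401297313460; T_23,11=11×366282500870286+835143799377954=4864251308951100; T_23,12=12×108823356051137+366282500870286=1672162773483930
r24: T_24,7=7×4382641999117305+998969857983405=31677463851804540; T_24,8=8×9741955019900400+4382641999117305=82318282158320505; T_24,9=9×12320068811796900+9741955019900400=120622574326072500; T_24,10=10×9593401297313460+12320068811796900=108254081784931500; T_24,11=11×4864251308951100+9593401297313460=63100165695775560; T_24,12=12×1672162773483930+4864251308951100=24930204590758260
r25: T_25,8=8×82318282158320505+31677463851804540=690223721118368580; T_25,9=9×120622574326072500+82318282158320505=1167921451092973005; T_25,10=10×108254081784931500+120622574326072500=1203163392175387500; T_25,11=11×63100165695775560+108254081784931500=802355904438462660; T_25,12=12×24930204590758260+63100165695775560=362262620784874680
r26: T_26,9=9×1167921451092973005+690223721118368580=11201516780955125625; T_26,10=10×1203163392175387500+1167921451092973005=13199555372846848005; T_26,11=11×802355904438462660+1203163392175387500=10029078340998476760; T_26,12=12×362262620784874680+802355904438462660=5149507353856958820
Read S(26,9) = 11201516780955125625, S(26,10) = 13199555372846848005, S(26,11) = 10029078340998476760, S(26,12) = 5149507353856958820.

11201516780955125625, 13199555372846848005, 10029078340998476760, 5149507353856958820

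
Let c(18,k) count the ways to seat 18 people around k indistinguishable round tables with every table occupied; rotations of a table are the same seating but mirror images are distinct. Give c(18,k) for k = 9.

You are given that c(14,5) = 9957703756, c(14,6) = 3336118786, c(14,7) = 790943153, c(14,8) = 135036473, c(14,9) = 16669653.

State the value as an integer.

4308105301929

r15: T_15,6=14×3336118786+9957703756=56663366760; T_15,7=14×790943153+3336118786=14409322928; T_15,8=14×135036473+790943153=2681453775; T_15,9=14×16669653+135036473=368411615
r16: T_16,7=15×14409322928+56663366760=272803210680; T_16,8=15×2681453775+14409322928=54631129553; T_16,9=15×368411615+2681453775=8207628000
r17: T_17,8=16×54631129553+272803210680=1146901283528; T_17,9=16×8207628000+54631129553=185953177553
r18: T_18,9=17×185953177553+1146901283528=4308105301929
Read c(18,9) = 4308105301929.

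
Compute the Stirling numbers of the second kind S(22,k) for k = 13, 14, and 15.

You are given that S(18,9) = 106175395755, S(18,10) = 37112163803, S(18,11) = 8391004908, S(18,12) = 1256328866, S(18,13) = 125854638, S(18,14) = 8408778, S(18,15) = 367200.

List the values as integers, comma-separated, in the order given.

22496861868481, 3295165281331, 345615943200

i=19: T(19,10)=106175395755+10·37112163803=477297033785 | T(19,11)=37112163803+11·8391004908=129413217791 | T(19,12)=8391004908+12·1256328866=23466951300 | T(19,13)=1256328866+13·125854638=2892439160 | T(19,14)=125854638+14·8408778=243577530 | T(19,15)=8408778+15·367200=13916778
i=20: T(20,11)=477297033785+11·129413217791=1900842429486 | T(20,12)=129413217791+12·23466951300=411016633391 | T(20,13)=23466951300+13·2892439160=61068660380 | T(20,14)=2892439160+14·243577530=6302524580 | T(20,15)=243577530+15·13916778=452329200
i=21: T(21,12)=1900842429486+12·411016633391=6833042030178 | T(21,13)=411016633391+13·61068660380=1204909218331 | T(21,14)=61068660380+14·6302524580=149304004500 | T(21,15)=6302524580+15·452329200=13087462580
i=22: T(22,13)=6833042030178+13·1204909218331=22496861868481 | T(22,14)=1204909218331+14·149304004500=3295165281331 | T(22,15)=149304004500+15·13087462580=345615943200
Read S(22,13) = 22496861868481, S(22,14) = 3295165281331, S(22,15) = 345615943200.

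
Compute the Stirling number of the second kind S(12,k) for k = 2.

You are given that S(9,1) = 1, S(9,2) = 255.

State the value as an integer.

2047

[10] T[10,1]:1*1+0=1 · T[10,2]:2*255+1=511
[11] T[11,1]:1*1+0=1 · T[11,2]:2*511+1=1023
[12] T[12,2]:2*1023+1=2047
Read S(12,2) = 2047.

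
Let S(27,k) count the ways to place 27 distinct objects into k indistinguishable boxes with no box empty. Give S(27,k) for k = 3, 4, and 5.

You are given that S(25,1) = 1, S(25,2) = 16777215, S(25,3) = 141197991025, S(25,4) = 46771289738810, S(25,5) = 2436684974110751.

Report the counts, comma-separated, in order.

1270865805301, 749329038535350, 61338207158409090

r26: T_26,2=2×16777215+1=33554431; T_26,3=3×141197991025+16777215=423610750290; T_26,4=4×46771289738810+141197991025=187226356946265; T_26,5=5×2436684974110751+46771289738810=12230196160292565
r27: T_27,3=3×423610750290+33554431=1270865805301; T_27,4=4×187226356946265+423610750290=749329038535350; T_27,5=5×12230196160292565+187226356946265=61338207158409090
Read S(27,3) = 1270865805301, S(27,4) = 749329038535350, S(27,5) = 61338207158409090.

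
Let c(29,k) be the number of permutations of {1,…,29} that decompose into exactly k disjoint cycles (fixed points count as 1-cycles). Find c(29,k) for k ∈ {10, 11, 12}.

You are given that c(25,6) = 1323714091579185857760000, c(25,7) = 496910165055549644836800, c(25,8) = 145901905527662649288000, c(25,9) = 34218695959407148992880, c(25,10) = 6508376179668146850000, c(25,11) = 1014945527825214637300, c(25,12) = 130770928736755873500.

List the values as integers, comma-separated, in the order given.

r26: T_26,7=25×496910165055549644836800+1323714091579185857760000=13746468217967926978680000; T_26,8=25×145901905527662649288000+496910165055549644836800=4144457803247115877036800; T_26,9=25×34218695959407148992880+145901905527662649288000=1001369304512841374110000; T_26,10=25×6508376179668146850000+34218695959407148992880=196928100451110820242880; T_26,11=25×1014945527825214637300+6508376179668146850000=31882014375298512782500; T_26,12=25×130770928736755873500+1014945527825214637300=4284218746244111474800
r27: T_27,8=26×4144457803247115877036800+13746468217967926978680000=121502371102392939781636800; T_27,9=26×1001369304512841374110000+4144457803247115877036800=30180059720580991603896800; T_27,10=26×196928100451110820242880+1001369304512841374110000=6121499916241722700424880; T_27,11=26×31882014375298512782500+196928100451110820242880=1025860474208872152587880; T_27,12=26×4284218746244111474800+31882014375298512782500=143271701777645411127300
r28: T_28,9=27×30180059720580991603896800+121502371102392939781636800=936363983558079713086850400; T_28,10=27×6121499916241722700424880+30180059720580991603896800=195460557459107504515368560; T_28,11=27×1025860474208872152587880+6121499916241722700424880=33819732719881270820297640; T_28,12=27×143271701777645411127300+1025860474208872152587880=4894196422205298253024980
r29: T_29,10=28×195460557459107504515368560+936363983558079713086850400=6409259592413089839517170080; T_29,11=28×33819732719881270820297640+195460557459107504515368560=1142413073615783087483702480; T_29,12=28×4894196422205298253024980+33819732719881270820297640=170857232541629621904997080
Read c(29,10) = 6409259592413089839517170080, c(29,11) = 1142413073615783087483702480, c(29,12) = 170857232541629621904997080.

6409259592413089839517170080, 1142413073615783087483702480, 170857232541629621904997080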